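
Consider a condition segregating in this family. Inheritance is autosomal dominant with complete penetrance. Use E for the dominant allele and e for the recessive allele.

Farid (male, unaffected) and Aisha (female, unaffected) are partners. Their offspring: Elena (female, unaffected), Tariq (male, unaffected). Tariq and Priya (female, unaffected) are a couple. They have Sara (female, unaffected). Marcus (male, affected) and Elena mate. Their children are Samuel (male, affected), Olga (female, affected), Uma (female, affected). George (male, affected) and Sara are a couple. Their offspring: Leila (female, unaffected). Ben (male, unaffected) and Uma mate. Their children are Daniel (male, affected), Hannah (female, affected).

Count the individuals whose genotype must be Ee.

6

Obligate heterozygotes: George is affected so carries E and passed e to Leila (ee), so George is Ee; Samuel is affected so carries E and received e from Elena (ee), so Samuel is Ee; Olga is affected so carries E and received e from Elena (ee), so Olga is Ee; Uma is affected so carries E and received e from Elena (ee), so Uma is Ee; Daniel is affected so carries E and received e from Ben (ee), so Daniel is Ee; Hannah is affected so carries E and received e from Ben (ee), so Hannah is Ee.
Every other individual is either homozygous by phenotype or has at least one consistent homozygous assignment, so the count is 6.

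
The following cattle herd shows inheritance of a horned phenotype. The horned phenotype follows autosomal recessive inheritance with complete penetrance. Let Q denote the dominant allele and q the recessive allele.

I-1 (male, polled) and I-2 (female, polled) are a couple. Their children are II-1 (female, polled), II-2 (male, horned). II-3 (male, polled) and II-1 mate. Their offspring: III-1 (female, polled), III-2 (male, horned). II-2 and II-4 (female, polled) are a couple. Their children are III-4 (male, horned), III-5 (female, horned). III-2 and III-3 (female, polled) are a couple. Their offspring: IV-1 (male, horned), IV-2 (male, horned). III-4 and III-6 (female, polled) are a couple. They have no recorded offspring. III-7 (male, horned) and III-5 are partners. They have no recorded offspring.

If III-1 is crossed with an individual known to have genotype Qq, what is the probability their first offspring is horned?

1/6

II-3 is polled so carries Q and passed q to III-2 (qq), so II-3 is Qq.
II-1 is polled so carries Q and passed q to III-2 (qq), so II-1 is Qq.
III-1 is a polled offspring of II-3 (Qq) × II-1 (Qq), whose cross gives 1/4 QQ : 1/2 Qq : 1/4 qq; conditioning on being polled, III-1 is QQ with probability 1/3, Qq with probability 2/3.
Summing over parental genotype combinations, P(offspring is horned) = 2/3·1/4 = 1/6.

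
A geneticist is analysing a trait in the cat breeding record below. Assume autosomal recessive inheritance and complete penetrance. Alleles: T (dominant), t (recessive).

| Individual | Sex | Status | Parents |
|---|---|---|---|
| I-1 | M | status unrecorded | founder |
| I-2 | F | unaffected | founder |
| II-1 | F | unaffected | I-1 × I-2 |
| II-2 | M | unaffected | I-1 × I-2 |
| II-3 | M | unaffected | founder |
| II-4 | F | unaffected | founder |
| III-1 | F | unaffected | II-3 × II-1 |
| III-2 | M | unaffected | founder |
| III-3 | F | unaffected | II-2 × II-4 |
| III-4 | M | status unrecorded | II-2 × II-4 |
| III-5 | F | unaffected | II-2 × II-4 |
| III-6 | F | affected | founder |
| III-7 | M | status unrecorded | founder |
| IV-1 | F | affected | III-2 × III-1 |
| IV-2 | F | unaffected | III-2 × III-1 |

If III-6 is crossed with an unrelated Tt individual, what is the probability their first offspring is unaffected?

1/2

III-6 is affected, so III-6 is tt.
The cross gives 1/2 Tt : 1/2 tt, so P(offspring is unaffected) = 1/2.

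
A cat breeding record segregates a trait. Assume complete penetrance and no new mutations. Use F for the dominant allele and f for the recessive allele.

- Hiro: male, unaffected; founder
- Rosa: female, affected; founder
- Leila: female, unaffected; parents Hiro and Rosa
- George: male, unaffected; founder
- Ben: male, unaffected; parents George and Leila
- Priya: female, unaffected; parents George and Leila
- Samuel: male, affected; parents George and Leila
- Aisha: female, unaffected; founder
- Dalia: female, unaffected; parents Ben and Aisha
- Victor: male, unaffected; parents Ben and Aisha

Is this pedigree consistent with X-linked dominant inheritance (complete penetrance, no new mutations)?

Under X-linked dominant, Samuel (affected, male) cannot arise from George (unaffected) × Leila (unaffected).

No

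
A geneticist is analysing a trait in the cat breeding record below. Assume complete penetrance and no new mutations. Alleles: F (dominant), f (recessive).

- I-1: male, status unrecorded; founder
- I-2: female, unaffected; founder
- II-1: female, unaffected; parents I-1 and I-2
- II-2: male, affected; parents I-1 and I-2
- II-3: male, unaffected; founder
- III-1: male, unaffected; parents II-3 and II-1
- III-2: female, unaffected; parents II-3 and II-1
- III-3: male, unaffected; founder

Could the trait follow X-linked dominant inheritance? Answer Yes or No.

Under X-linked dominant, II-2 (affected, male) cannot arise from I-1 (unrecorded) × I-2 (unaffected).

No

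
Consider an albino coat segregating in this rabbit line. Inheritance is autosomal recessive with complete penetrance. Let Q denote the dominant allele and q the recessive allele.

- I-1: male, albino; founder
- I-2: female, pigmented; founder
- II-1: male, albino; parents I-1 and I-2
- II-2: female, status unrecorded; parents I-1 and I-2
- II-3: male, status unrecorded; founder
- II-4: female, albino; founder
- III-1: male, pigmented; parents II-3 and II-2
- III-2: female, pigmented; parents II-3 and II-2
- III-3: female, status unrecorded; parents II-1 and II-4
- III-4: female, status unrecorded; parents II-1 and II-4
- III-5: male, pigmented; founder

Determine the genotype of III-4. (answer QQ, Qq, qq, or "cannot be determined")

From phenotype alone, III-4 is QQ or Qq or qq.
III-4 received q from II-1 (qq) and received q from II-4 (qq), so III-4 is qq.

qq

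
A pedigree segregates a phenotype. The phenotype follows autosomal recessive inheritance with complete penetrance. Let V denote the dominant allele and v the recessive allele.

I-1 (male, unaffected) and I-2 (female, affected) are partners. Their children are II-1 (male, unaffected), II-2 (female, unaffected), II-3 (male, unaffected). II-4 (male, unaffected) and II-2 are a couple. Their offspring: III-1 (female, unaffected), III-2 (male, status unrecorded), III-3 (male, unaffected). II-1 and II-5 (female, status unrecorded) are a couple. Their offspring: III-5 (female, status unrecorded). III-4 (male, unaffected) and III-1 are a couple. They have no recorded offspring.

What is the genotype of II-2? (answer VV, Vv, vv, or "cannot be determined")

Vv

From phenotype alone, II-2 is VV or Vv.
II-2 is unaffected so carries V and received v from I-2 (vv), so II-2 is Vv.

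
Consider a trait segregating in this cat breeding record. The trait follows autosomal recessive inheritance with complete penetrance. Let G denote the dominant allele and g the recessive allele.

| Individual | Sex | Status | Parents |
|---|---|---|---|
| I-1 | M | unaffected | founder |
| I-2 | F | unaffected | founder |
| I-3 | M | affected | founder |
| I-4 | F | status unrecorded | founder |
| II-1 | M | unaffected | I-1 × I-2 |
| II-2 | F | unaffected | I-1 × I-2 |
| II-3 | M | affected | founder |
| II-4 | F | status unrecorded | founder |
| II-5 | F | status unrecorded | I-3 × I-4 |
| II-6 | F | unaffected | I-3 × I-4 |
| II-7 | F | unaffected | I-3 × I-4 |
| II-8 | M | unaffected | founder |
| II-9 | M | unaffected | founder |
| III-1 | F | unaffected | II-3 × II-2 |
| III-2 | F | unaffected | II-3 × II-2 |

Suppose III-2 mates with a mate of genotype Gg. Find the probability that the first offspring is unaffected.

3/4

III-2 is unaffected so carries G and received g from II-3 (gg), so III-2 is Gg.
The cross gives 1/4 GG : 1/2 Gg : 1/4 gg, so P(offspring is unaffected) = 3/4.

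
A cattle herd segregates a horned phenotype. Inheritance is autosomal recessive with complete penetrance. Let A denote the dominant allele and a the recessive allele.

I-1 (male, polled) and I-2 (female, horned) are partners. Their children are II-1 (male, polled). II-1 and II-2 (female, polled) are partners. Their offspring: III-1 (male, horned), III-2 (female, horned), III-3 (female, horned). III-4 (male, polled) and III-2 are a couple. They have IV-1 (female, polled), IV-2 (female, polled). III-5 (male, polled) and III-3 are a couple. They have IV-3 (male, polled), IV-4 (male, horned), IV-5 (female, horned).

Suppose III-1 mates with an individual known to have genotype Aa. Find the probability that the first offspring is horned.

III-1 is horned, so III-1 is aa.
The cross gives 1/2 Aa : 1/2 aa, so P(offspring is horned) = 1/2.

1/2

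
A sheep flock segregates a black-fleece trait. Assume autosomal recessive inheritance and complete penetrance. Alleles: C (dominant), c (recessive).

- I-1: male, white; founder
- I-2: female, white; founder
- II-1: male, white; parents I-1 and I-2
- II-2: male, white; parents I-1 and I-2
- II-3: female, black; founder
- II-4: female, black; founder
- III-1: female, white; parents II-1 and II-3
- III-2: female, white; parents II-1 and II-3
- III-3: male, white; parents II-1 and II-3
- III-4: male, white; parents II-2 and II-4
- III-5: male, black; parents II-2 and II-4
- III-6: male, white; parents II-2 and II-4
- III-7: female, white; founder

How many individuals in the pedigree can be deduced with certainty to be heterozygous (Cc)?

Obligate heterozygotes: II-2 is white so carries C and passed c to III-5 (cc), so II-2 is Cc; III-1 is white so carries C and received c from II-3 (cc), so III-1 is Cc; III-2 is white so carries C and received c from II-3 (cc), so III-2 is Cc; III-3 is white so carries C and received c from II-3 (cc), so III-3 is Cc; III-4 is white so carries C and received c from II-4 (cc), so III-4 is Cc; III-6 is white so carries C and received c from II-4 (cc), so III-6 is Cc.
Every other individual is either homozygous by phenotype or has at least one consistent homozygous assignment, so the count is 6.

6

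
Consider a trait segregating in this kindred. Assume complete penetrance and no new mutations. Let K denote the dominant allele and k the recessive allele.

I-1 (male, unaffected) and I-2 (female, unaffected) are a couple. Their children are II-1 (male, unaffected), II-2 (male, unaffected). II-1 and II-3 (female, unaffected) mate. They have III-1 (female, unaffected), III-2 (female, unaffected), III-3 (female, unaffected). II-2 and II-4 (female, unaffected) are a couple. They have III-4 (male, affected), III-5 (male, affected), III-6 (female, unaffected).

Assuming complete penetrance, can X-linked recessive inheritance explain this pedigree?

Yes

A consistent assignment under X-linked recessive exists: I-1 X^K Y, I-2 X^K X^K, II-1 X^K Y, II-2 X^K Y, II-3 X^K X^K, II-4 X^K X^k, III-1 X^K X^K, III-2 X^K X^K, III-3 X^K X^K, III-4 X^k Y, III-5 X^k Y, III-6 X^K X^K.
In this assignment every recorded phenotype matches its genotype and every non-founder's genotype is obtainable from its parents' genotypes, so the pedigree is consistent.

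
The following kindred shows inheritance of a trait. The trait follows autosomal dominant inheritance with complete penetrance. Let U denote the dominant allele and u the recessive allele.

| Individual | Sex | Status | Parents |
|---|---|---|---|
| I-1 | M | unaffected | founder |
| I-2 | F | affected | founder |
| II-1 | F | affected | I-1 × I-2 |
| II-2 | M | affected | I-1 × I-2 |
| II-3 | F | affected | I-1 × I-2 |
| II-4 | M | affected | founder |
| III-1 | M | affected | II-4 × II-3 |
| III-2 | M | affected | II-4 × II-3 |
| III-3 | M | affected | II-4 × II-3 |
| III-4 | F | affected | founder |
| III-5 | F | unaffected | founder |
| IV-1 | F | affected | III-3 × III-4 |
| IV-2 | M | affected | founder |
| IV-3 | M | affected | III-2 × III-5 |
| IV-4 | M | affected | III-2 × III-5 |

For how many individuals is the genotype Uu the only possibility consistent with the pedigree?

5

Obligate heterozygotes: II-1 is affected so carries U and received u from I-1 (uu), so II-1 is Uu; II-2 is affected so carries U and received u from I-1 (uu), so II-2 is Uu; II-3 is affected so carries U and received u from I-1 (uu), so II-3 is Uu; IV-3 is affected so carries U and received u from III-5 (uu), so IV-3 is Uu; IV-4 is affected so carries U and received u from III-5 (uu), so IV-4 is Uu.
Every other individual is either homozygous by phenotype or has at least one consistent homozygous assignment, so the count is 5.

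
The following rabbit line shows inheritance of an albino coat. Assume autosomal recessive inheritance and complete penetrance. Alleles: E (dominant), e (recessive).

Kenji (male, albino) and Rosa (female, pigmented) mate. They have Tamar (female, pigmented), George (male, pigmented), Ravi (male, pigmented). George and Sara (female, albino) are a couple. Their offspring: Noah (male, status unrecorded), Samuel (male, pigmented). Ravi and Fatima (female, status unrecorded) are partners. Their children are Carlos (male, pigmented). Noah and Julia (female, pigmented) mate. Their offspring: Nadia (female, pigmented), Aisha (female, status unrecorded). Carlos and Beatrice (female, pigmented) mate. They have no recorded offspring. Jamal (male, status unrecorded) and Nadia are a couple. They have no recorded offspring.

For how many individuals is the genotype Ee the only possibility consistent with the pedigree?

4

Obligate heterozygotes: Tamar is pigmented so carries E and received e from Kenji (ee), so Tamar is Ee; George is pigmented so carries E and received e from Kenji (ee), so George is Ee; Ravi is pigmented so carries E and received e from Kenji (ee), so Ravi is Ee; Samuel is pigmented so carries E and received e from Sara (ee), so Samuel is Ee.
Every other individual is either homozygous by phenotype or has at least one consistent homozygous assignment, so the count is 4.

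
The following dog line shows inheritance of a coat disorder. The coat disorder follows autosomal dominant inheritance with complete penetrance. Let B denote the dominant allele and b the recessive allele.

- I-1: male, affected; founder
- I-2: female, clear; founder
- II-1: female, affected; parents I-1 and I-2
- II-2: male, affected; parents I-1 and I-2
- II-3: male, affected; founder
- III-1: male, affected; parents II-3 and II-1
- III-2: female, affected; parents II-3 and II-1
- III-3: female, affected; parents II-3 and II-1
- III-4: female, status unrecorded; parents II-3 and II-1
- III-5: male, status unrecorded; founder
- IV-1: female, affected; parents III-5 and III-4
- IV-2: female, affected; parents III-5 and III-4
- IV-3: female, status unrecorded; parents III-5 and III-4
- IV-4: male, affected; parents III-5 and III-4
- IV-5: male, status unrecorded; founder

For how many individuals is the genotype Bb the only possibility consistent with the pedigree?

Obligate heterozygotes: II-1 is affected so carries B and received b from I-2 (bb), so II-1 is Bb; II-2 is affected so carries B and received b from I-2 (bb), so II-2 is Bb.
Every other individual is either homozygous by phenotype or has at least one consistent homozygous assignment, so the count is 2.

2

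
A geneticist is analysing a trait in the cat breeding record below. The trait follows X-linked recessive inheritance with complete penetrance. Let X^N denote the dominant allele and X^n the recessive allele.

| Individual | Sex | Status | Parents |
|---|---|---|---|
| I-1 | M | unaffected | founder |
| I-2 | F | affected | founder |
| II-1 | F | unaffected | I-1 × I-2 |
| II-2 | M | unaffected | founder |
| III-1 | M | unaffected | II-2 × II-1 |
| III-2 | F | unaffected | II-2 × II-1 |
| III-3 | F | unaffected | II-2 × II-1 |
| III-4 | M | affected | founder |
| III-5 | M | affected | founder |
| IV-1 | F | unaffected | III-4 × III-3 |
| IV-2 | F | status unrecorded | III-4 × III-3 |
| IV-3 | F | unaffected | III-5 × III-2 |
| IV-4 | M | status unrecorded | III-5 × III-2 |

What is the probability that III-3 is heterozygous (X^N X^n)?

1/3

II-2 is unaffected, so II-2 is X^N Y.
II-1 is unaffected so carries N and received n from I-2 (X^n X^n), so II-1 is X^N X^n.
Their cross gives offspring ratios 1/2 X^N X^N : 1/2 X^N X^n. Conditioning on III-3 being unaffected, P(X^N X^n) = 1/2 / 1 = 1/2 before taking III-3's own offspring into account.
III-4 is affected, so III-4 is X^n Y.
Now use III-3's offspring. Probability of each recorded status — unaffected daughter IV-1: 1/2 if III-3 is X^N X^n, 1 if X^N X^N. (IV-2: equally likely either way, so uninformative.)
Bayes: P(X^N X^n) = 1/2·1/2 / (1/2·1/2 + 1/2·1) = 1/3.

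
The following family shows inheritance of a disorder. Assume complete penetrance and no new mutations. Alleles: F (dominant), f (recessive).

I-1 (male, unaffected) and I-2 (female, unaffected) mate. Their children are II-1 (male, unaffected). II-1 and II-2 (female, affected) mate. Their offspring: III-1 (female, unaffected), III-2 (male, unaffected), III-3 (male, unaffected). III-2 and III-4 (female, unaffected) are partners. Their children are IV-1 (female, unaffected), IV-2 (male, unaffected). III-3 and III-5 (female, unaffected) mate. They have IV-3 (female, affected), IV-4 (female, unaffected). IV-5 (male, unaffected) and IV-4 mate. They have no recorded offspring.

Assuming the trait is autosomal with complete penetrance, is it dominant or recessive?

recessive

III-3 and III-5 are both unaffected yet have an affected child IV-3. Under dominance, an affected child requires at least one affected parent, so the trait cannot be dominant.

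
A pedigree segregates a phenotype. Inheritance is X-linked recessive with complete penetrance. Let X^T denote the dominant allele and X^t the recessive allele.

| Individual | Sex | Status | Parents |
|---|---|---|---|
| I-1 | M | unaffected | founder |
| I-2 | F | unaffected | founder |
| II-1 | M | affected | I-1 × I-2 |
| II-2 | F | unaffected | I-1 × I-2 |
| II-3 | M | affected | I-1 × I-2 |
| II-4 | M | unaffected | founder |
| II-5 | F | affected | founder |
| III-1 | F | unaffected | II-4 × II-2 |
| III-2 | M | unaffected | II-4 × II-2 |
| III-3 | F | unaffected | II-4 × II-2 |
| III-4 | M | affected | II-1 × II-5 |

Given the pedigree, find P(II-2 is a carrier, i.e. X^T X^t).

1/3

I-1 is unaffected, so I-1 is X^T Y.
I-2 is unaffected so carries T and passed t to II-1 (X^t Y), so I-2 is X^T X^t.
Their cross gives offspring ratios 1/2 X^T X^T : 1/2 X^T X^t. Conditioning on II-2 being unaffected, P(X^T X^t) = 1/2 / 1 = 1/2 before taking II-2's own offspring into account.
II-4 is unaffected, so II-4 is X^T Y.
Now use II-2's offspring. Probability of each recorded status — unaffected son III-2: 1/2 if II-2 is X^T X^t, 1 if X^T X^T. (III-1, III-3: equally likely either way, so uninformative.)
Bayes: P(X^T X^t) = 1/2·1/2 / (1/2·1/2 + 1/2·1) = 1/3.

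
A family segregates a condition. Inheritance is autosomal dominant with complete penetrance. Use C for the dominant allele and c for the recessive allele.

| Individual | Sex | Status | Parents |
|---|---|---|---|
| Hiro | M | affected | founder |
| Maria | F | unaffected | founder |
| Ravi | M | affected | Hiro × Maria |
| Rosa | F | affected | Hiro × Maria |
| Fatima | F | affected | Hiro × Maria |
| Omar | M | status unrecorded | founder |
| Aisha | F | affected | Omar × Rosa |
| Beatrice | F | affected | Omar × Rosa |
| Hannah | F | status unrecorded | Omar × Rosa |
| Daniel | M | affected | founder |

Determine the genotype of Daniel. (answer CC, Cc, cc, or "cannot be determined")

Daniel's phenotype allows CC or Cc, and no parent or child forces a single allele at both positions; consistent genotype assignments exist with Daniel as CC or Cc.

cannot be determined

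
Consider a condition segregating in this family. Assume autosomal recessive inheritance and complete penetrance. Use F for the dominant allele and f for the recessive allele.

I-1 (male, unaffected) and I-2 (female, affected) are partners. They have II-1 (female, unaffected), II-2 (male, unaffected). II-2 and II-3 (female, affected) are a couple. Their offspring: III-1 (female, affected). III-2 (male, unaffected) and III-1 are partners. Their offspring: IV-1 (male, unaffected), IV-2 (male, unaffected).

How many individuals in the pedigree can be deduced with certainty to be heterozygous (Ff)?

Obligate heterozygotes: II-1 is unaffected so carries F and received f from I-2 (ff), so II-1 is Ff; II-2 is unaffected so carries F and received f from I-2 (ff), so II-2 is Ff; IV-1 is unaffected so carries F and received f from III-1 (ff), so IV-1 is Ff; IV-2 is unaffected so carries F and received f from III-1 (ff), so IV-2 is Ff.
Every other individual is either homozygous by phenotype or has at least one consistent homozygous assignment, so the count is 4.

4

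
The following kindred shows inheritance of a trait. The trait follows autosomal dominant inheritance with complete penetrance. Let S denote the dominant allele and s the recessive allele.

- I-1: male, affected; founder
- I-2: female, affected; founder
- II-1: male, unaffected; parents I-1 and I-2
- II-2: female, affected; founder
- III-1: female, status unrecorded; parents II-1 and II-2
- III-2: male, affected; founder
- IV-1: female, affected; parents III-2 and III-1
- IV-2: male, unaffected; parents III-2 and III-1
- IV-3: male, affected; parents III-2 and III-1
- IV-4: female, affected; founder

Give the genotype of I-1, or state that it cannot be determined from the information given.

From phenotype alone, I-1 is SS or Ss.
I-1 is affected so carries S and passed s to II-1 (ss), so I-1 is Ss.

Ss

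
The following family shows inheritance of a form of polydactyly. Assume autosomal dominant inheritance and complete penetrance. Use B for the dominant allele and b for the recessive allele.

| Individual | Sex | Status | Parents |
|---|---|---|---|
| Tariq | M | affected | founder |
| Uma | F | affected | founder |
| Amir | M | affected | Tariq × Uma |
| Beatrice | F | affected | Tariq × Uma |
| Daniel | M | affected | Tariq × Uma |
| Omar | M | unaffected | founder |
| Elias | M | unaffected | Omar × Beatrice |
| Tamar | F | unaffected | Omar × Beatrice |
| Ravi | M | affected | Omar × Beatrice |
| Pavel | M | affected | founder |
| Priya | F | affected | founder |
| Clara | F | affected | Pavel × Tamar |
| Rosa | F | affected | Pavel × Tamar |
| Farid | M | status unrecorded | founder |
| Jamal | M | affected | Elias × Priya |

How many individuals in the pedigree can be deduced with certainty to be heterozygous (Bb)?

Obligate heterozygotes: Beatrice is affected so carries B and passed b to Elias (bb), so Beatrice is Bb; Ravi is affected so carries B and received b from Omar (bb), so Ravi is Bb; Clara is affected so carries B and received b from Tamar (bb), so Clara is Bb; Rosa is affected so carries B and received b from Tamar (bb), so Rosa is Bb; Jamal is affected so carries B and received b from Elias (bb), so Jamal is Bb.
Every other individual is either homozygous by phenotype or has at least one consistent homozygous assignment, so the count is 5.

5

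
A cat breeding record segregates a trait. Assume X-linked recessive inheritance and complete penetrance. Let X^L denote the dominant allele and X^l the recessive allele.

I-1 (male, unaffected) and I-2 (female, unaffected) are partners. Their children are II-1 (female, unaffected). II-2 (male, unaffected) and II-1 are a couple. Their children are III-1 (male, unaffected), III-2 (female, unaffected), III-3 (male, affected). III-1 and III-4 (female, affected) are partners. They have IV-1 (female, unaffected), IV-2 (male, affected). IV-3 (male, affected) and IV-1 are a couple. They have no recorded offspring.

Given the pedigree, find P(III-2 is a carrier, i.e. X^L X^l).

1/2

II-2 is unaffected, so II-2 is X^L Y.
II-1 is unaffected so carries L and passed l to III-3 (X^l Y), so II-1 is X^L X^l.
Their cross gives offspring ratios 1/2 X^L X^L : 1/2 X^L X^l. Conditioning on III-2 being unaffected, P(X^L X^l) = 1/2 / 1 = 1/2.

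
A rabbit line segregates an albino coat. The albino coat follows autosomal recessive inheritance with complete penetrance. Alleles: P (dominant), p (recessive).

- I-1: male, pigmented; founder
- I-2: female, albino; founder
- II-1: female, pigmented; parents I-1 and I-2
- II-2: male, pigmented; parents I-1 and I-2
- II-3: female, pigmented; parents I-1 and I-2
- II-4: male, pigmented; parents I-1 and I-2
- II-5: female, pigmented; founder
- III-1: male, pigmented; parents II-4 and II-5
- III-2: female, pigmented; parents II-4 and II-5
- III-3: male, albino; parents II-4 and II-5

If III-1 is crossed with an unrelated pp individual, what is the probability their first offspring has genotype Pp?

II-4 is pigmented so carries P and received p from I-2 (pp), so II-4 is Pp.
II-5 is pigmented so carries P and passed p to III-3 (pp), so II-5 is Pp.
III-1 is a pigmented offspring of II-4 (Pp) × II-5 (Pp), whose cross gives 1/4 PP : 1/2 Pp : 1/4 pp; conditioning on being pigmented, III-1 is PP with probability 1/3, Pp with probability 2/3.
Summing over parental genotype combinations, P(offspring has genotype Pp) = 1/3·1 + 2/3·1/2 = 2/3.

2/3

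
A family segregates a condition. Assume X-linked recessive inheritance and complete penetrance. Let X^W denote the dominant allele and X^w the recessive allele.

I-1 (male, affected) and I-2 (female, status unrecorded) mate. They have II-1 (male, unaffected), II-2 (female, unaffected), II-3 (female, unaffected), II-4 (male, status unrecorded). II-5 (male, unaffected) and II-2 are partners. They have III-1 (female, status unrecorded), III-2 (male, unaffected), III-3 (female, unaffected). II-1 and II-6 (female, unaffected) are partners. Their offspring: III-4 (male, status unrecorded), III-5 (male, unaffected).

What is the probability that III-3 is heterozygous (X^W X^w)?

II-5 is unaffected, so II-5 is X^W Y.
II-2 is unaffected so carries W and received w from I-1 (X^w Y), so II-2 is X^W X^w.
Their cross gives offspring ratios 1/2 X^W X^W : 1/2 X^W X^w. Conditioning on III-3 being unaffected, P(X^W X^w) = 1/2 / 1 = 1/2.

1/2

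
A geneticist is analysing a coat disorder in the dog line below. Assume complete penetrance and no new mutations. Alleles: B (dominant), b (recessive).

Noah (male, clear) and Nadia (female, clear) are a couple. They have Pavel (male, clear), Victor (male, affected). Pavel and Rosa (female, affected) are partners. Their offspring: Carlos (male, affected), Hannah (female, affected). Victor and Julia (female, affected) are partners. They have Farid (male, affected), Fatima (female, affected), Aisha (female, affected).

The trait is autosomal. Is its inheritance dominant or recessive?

recessive

Noah and Nadia are both clear yet have an affected child Victor. Under dominance, an affected child requires at least one affected parent, so the trait cannot be dominant.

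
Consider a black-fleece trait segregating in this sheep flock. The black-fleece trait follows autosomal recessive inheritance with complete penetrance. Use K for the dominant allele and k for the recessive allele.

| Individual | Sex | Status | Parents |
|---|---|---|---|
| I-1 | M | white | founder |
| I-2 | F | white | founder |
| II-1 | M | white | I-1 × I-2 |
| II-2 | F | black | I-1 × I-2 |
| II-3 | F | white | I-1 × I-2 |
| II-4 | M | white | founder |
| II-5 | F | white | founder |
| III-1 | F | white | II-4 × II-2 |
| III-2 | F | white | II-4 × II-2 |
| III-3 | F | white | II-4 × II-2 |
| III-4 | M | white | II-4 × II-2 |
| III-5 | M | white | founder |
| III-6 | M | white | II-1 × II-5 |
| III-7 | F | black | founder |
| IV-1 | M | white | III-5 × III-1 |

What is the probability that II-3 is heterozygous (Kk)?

I-1 is white so carries K and passed k to II-2 (kk), so I-1 is Kk.
I-2 is white so carries K and passed k to II-2 (kk), so I-2 is Kk.
Their cross gives offspring ratios 1/4 KK : 1/2 Kk : 1/4 kk. Conditioning on II-3 being white, P(Kk) = 1/2 / 3/4 = 2/3.

2/3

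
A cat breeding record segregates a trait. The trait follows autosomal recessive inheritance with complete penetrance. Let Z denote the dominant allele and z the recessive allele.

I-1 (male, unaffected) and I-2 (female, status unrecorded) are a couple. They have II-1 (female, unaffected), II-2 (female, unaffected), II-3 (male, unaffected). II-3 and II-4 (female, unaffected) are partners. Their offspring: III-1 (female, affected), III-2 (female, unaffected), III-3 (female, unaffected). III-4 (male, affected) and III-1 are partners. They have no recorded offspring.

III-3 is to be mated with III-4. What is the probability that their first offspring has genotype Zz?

II-3 is unaffected so carries Z and passed z to III-1 (zz), so II-3 is Zz.
II-4 is unaffected so carries Z and passed z to III-1 (zz), so II-4 is Zz.
III-3 is an unaffected offspring of II-3 (Zz) × II-4 (Zz), whose cross gives 1/4 ZZ : 1/2 Zz : 1/4 zz; conditioning on being unaffected, III-3 is ZZ with probability 1/3, Zz with probability 2/3.
III-4 is affected, so III-4 is zz.
Summing over parental genotype combinations, P(offspring has genotype Zz) = 1/3·1 + 2/3·1/2 = 2/3.

2/3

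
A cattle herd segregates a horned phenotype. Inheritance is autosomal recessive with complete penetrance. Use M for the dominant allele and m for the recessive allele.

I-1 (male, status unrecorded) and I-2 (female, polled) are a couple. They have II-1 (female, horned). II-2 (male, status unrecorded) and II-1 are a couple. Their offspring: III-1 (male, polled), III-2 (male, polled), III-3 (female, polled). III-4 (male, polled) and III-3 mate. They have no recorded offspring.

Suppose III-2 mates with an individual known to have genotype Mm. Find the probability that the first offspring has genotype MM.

III-2 is polled so carries M and received m from II-1 (mm), so III-2 is Mm.
The cross gives 1/4 MM : 1/2 Mm : 1/4 mm, so P(offspring has genotype MM) = 1/4.

1/4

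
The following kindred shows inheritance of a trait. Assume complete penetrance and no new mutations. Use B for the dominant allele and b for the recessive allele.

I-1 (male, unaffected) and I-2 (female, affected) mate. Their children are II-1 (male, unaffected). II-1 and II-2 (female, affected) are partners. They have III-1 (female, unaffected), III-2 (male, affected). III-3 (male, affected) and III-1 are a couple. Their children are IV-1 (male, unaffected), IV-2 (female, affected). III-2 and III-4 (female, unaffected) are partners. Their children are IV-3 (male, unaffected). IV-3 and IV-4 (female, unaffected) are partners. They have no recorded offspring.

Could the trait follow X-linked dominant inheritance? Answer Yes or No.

Yes

A consistent assignment under X-linked dominant exists: I-1 X^b Y, I-2 X^B X^b, II-1 X^b Y, II-2 X^B X^b, III-1 X^b X^b, III-2 X^B Y, III-3 X^B Y, III-4 X^b X^b, IV-1 X^b Y, IV-2 X^B X^b, IV-3 X^b Y, IV-4 X^b X^b.
In this assignment every recorded phenotype matches its genotype and every non-founder's genotype is obtainable from its parents' genotypes, so the pedigree is consistent.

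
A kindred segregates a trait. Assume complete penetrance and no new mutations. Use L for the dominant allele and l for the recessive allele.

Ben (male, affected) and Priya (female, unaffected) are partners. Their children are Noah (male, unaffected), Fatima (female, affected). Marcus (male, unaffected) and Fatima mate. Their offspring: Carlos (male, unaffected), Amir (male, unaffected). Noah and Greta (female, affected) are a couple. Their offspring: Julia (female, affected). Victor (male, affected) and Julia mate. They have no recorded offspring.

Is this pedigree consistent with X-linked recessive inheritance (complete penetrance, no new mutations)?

No

Under X-linked recessive, Carlos (unaffected, male) cannot arise from Marcus (unaffected) × Fatima (affected).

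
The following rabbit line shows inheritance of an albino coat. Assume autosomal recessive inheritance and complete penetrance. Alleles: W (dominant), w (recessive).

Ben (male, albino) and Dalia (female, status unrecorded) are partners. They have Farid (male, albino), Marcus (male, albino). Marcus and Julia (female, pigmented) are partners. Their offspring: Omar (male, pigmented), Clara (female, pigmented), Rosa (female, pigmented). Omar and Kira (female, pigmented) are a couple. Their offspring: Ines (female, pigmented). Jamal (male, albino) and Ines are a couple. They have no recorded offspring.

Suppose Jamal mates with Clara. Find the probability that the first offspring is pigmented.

Jamal is albino, so Jamal is ww.
Clara is pigmented so carries W and received w from Marcus (ww), so Clara is Ww.
The cross gives 1/2 Ww : 1/2 ww, so P(offspring is pigmented) = 1/2.

1/2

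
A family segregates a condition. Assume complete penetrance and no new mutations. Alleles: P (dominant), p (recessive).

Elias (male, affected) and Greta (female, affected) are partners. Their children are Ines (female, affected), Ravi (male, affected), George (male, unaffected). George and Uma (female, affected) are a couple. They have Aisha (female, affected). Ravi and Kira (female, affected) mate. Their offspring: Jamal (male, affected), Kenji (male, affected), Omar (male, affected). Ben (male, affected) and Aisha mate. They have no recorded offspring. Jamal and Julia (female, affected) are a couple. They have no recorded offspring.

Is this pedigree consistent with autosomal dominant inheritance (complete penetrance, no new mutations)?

Yes

A consistent assignment under autosomal dominant exists: Elias Pp, Greta Pp, Ines PP, Ravi PP, George pp, Uma PP, Kira PP, Aisha Pp, Ben PP, Jamal PP, Kenji PP, Omar PP, Julia PP.
In this assignment every recorded phenotype matches its genotype and every non-founder's genotype is obtainable from its parents' genotypes, so the pedigree is consistent.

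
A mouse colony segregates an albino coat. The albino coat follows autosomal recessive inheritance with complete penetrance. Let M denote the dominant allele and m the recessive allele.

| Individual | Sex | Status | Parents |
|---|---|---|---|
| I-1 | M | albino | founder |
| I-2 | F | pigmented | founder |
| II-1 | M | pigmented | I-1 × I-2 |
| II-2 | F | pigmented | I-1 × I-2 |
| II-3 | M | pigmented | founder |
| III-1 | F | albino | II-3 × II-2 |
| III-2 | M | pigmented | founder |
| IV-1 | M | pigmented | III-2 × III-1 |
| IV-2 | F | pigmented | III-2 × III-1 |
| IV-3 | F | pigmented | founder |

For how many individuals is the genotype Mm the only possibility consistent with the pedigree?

5

Obligate heterozygotes: II-1 is pigmented so carries M and received m from I-1 (mm), so II-1 is Mm; II-2 is pigmented so carries M and received m from I-1 (mm), so II-2 is Mm; II-3 is pigmented so carries M and passed m to III-1 (mm), so II-3 is Mm; IV-1 is pigmented so carries M and received m from III-1 (mm), so IV-1 is Mm; IV-2 is pigmented so carries M and received m from III-1 (mm), so IV-2 is Mm.
Every other individual is either homozygous by phenotype or has at least one consistent homozygous assignment, so the count is 5.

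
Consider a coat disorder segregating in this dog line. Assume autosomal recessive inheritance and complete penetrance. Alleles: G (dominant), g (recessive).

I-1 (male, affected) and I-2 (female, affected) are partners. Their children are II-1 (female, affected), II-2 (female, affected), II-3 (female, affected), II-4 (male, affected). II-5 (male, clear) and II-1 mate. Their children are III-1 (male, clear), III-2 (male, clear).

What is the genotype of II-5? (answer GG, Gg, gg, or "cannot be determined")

II-5's phenotype allows GG or Gg, and no parent or child forces a single allele at both positions; consistent genotype assignments exist with II-5 as GG or Gg.

cannot be determined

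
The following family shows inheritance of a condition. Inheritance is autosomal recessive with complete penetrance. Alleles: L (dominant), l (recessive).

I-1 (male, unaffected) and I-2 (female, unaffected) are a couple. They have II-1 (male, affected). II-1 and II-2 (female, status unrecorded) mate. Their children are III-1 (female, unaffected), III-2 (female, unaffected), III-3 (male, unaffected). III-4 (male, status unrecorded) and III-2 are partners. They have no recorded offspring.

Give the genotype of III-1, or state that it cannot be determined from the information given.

Ll

From phenotype alone, III-1 is LL or Ll.
III-1 is unaffected so carries L and received l from II-1 (ll), so III-1 is Ll.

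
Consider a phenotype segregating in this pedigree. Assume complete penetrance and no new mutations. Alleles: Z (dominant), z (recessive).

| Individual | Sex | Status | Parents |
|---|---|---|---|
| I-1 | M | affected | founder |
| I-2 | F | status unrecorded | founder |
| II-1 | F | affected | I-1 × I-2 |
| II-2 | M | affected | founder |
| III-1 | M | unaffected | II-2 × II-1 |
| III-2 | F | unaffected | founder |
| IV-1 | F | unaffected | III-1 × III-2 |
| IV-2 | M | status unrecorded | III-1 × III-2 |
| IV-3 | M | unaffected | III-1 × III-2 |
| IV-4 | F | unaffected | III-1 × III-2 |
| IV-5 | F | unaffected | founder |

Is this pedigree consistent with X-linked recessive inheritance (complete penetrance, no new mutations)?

No

Under X-linked recessive, III-1 (unaffected, male) cannot arise from II-2 (affected) × II-1 (affected).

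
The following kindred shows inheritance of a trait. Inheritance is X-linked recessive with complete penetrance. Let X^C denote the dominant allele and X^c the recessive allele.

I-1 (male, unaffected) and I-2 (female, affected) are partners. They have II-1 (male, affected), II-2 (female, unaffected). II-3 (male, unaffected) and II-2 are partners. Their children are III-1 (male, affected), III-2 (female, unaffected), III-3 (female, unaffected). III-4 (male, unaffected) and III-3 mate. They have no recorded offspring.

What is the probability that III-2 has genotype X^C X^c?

1/2

II-3 is unaffected, so II-3 is X^C Y.
II-2 is unaffected so carries C and received c from I-2 (X^c X^c), so II-2 is X^C X^c.
Their cross gives offspring ratios 1/2 X^C X^C : 1/2 X^C X^c. Conditioning on III-2 being unaffected, P(X^C X^c) = 1/2 / 1 = 1/2.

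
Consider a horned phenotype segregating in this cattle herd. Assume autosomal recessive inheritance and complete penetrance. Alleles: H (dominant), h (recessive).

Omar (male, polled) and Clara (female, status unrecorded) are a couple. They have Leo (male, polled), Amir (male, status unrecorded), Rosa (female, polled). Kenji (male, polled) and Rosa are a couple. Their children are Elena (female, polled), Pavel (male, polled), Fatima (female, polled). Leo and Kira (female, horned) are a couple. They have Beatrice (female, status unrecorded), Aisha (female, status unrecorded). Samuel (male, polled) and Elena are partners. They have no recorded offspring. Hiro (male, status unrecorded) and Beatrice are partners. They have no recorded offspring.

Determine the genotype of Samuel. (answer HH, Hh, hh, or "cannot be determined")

Samuel's phenotype allows HH or Hh, and no parent or child forces a single allele at both positions; consistent genotype assignments exist with Samuel as HH or Hh.

cannot be determined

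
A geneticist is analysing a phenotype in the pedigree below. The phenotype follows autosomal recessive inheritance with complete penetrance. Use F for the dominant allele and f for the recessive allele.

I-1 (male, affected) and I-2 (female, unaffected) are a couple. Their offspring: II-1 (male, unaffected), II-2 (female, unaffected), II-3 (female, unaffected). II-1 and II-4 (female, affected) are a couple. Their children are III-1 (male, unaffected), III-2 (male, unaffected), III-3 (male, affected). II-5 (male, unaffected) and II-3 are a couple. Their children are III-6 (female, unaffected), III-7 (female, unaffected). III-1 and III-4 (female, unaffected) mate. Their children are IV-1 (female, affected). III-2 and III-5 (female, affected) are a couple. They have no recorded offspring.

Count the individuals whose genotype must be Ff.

6

Obligate heterozygotes: II-1 is unaffected so carries F and received f from I-1 (ff), so II-1 is Ff; II-2 is unaffected so carries F and received f from I-1 (ff), so II-2 is Ff; II-3 is unaffected so carries F and received f from I-1 (ff), so II-3 is Ff; III-1 is unaffected so carries F and received f from II-4 (ff), so III-1 is Ff; III-2 is unaffected so carries F and received f from II-4 (ff), so III-2 is Ff; III-4 is unaffected so carries F and passed f to IV-1 (ff), so III-4 is Ff.
Every other individual is either homozygous by phenotype or has at least one consistent homozygous assignment, so the count is 6.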